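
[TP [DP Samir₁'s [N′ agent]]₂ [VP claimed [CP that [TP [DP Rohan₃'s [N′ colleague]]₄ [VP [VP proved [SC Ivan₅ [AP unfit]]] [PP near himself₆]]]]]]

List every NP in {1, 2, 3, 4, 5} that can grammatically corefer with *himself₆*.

{4}

*himself* is an anaphor, so Principle A applies: it must be bound in its binding domain.
Binding domain of *himself₆*: the embedded TP, whose subject is [Rohan₃'s colleague]₄.
*Samir₁* does not c-command the anaphor → cannot bind it.
*[Samir₁'s agent]₂* c-commands the anaphor but is outside its binding domain → cannot satisfy Principle A.
*Rohan₃* does not c-command the anaphor → cannot bind it.
*[Rohan₃'s colleague]₄* c-commands the anaphor within its binding domain → licit binder.
*Ivan₅* does not c-command the anaphor → cannot bind it.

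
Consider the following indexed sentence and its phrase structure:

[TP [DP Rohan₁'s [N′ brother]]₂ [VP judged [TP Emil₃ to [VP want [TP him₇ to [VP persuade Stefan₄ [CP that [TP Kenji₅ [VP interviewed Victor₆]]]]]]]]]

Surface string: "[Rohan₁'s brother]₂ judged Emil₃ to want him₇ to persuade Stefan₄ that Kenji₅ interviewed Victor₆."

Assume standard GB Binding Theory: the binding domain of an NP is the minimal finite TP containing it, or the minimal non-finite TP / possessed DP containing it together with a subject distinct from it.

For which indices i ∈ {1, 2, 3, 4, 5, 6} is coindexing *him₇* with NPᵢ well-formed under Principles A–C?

{1, 2}

*him* is a pronoun, so Principle B applies: it must be free in its binding domain.
Binding domain of *him₇*: the embedded TP, whose subject is Emil₃.
*Rohan₁* and the pronoun do not c-command one another → neither Principle B nor Principle C is at stake; coindexation permitted.
*[Rohan₁'s brother]₂* c-commands the pronoun but from outside its binding domain, and is not c-commanded by it → coindexation permitted.
*Emil₃* c-commands the pronoun within its binding domain → coindexation would violate Principle B.
*Stefan₄*: the pronoun c-commands this R-expression → coindexation would violate Principle C on *Stefan₄*.
*Kenji₅*: the pronoun c-commands this R-expression → coindexation would violate Principle C on *Kenji₅*.
*Victor₆*: the pronoun c-commands this R-expression → coindexation would violate Principle C on *Victor₆*.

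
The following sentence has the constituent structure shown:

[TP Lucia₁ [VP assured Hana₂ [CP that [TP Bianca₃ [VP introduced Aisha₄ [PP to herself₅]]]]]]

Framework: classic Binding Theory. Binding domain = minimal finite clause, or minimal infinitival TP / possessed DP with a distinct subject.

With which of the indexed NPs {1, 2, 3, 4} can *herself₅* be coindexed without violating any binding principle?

*herself* is an anaphor, so Principle A applies: it must be bound in its binding domain.
Binding domain of *herself₅*: the embedded TP, whose subject is Bianca₃.
*Lucia₁* c-commands the anaphor but is outside its binding domain → cannot satisfy Principle A.
*Hana₂* c-commands the anaphor but is outside its binding domain → cannot satisfy Principle A.
*Bianca₃* c-commands the anaphor within its binding domain → licit binder.
*Aisha₄* c-commands the anaphor within its binding domain → licit binder.

{3, 4}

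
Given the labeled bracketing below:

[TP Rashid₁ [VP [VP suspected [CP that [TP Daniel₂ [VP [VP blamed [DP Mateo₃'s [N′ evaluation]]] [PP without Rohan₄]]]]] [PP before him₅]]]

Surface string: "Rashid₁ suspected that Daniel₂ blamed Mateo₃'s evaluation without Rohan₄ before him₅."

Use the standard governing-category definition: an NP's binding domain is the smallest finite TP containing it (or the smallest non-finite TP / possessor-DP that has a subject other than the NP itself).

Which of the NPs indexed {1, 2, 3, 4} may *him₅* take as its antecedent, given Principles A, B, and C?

{2, 3, 4}

*him* is a pronoun, so Principle B applies: it must be free in its binding domain.
Binding domain of *him₅*: the matrix TP, whose subject is Rashid₁.
*Rashid₁* c-commands the pronoun within its binding domain → coindexation would violate Principle B.
*Daniel₂* and the pronoun do not c-command one another → neither Principle B nor Principle C is at stake; coindexation permitted.
*Mateo₃* and the pronoun do not c-command one another → neither Principle B nor Principle C is at stake; coindexation permitted.
*Rohan₄* and the pronoun do not c-command one another → neither Principle B nor Principle C is at stake; coindexation permitted.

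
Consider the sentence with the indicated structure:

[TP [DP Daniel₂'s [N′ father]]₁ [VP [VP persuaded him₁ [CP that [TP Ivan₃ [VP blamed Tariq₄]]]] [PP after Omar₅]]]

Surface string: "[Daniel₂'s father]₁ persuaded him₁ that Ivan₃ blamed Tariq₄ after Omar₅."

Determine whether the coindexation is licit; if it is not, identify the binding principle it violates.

The two coindexed NPs are *[Daniel₂'s father]₁* and *him₁*.
*him₁* is a pronoun. Its binding domain is the matrix TP, whose subject is [Daniel₂'s father]₁.
*[Daniel₂'s father]₁* c-commands it within that domain and carries the same index.
The pronoun is locally bound → Principle B violation.

Principle B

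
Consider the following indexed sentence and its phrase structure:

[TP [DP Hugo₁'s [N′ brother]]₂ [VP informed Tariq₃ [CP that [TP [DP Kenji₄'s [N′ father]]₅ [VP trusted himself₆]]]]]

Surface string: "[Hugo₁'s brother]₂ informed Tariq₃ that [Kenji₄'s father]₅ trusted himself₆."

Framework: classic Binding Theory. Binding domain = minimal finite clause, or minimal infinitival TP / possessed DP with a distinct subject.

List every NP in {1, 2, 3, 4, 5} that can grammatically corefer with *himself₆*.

{5}

*himself* is an anaphor, so Principle A applies: it must be bound in its binding domain.
Binding domain of *himself₆*: the embedded TP, whose subject is [Kenji₄'s father]₅.
*Hugo₁* does not c-command the anaphor → cannot bind it.
*[Hugo₁'s brother]₂* c-commands the anaphor but is outside its binding domain → cannot satisfy Principle A.
*Tariq₃* c-commands the anaphor but is outside its binding domain → cannot satisfy Principle A.
*Kenji₄* does not c-command the anaphor → cannot bind it.
*[Kenji₄'s father]₅* c-commands the anaphor within its binding domain → licit binder.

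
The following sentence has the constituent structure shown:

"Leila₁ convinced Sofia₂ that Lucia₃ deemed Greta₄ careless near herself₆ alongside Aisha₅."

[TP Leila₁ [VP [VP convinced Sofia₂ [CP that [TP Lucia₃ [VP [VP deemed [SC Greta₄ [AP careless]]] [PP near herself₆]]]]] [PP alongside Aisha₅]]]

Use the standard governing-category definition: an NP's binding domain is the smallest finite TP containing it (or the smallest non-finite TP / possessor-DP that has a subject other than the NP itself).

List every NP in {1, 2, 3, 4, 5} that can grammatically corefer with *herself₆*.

{3}

*herself* is an anaphor, so Principle A applies: it must be bound in its binding domain.
Binding domain of *herself₆*: the embedded TP, whose subject is Lucia₃.
*Leila₁* c-commands the anaphor but is outside its binding domain → cannot satisfy Principle A.
*Sofia₂* c-commands the anaphor but is outside its binding domain → cannot satisfy Principle A.
*Lucia₃* c-commands the anaphor within its binding domain → licit binder.
*Greta₄* does not c-command the anaphor → cannot bind it.
*Aisha₅* does not c-command the anaphor → cannot bind it.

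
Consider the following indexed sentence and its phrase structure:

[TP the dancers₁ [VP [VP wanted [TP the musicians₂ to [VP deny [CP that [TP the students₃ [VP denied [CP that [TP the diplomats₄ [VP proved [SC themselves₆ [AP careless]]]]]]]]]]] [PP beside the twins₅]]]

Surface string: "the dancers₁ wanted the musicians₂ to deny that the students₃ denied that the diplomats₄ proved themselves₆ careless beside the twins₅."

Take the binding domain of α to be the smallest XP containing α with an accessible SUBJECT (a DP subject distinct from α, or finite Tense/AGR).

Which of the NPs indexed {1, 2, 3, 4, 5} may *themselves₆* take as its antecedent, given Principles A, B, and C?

*themselves* is an anaphor, so Principle A applies: it must be bound in its binding domain.
Binding domain of *themselves₆*: the embedded TP, whose subject is the diplomats₄.
*the dancers₁* c-commands the anaphor but is outside its binding domain → cannot satisfy Principle A.
*the musicians₂* c-commands the anaphor but is outside its binding domain → cannot satisfy Principle A.
*the students₃* c-commands the anaphor but is outside its binding domain → cannot satisfy Principle A.
*the diplomats₄* c-commands the anaphor within its binding domain → licit binder.
*the twins₅* does not c-command the anaphor → cannot bind it.

{4}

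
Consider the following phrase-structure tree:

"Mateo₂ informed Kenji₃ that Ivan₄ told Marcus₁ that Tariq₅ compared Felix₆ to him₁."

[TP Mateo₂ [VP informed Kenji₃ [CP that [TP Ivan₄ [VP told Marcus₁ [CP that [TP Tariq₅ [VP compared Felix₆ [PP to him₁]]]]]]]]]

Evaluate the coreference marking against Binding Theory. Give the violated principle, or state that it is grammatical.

grammatical

The two coindexed NPs are *Marcus₁* and *him₁*.
*him₁* is a pronoun; its binding domain is the embedded TP, whose subject is Tariq₅. Within that domain it is c-commanded only by *Tariq₅*, *Felix₆*, which carry a different index — the pronoun is free locally, so Principle B holds.
*Marcus₁* is an R-expression; *him₁* does not c-command it, and no other NP shares its index, so Principle C is satisfied.
All principles are respected.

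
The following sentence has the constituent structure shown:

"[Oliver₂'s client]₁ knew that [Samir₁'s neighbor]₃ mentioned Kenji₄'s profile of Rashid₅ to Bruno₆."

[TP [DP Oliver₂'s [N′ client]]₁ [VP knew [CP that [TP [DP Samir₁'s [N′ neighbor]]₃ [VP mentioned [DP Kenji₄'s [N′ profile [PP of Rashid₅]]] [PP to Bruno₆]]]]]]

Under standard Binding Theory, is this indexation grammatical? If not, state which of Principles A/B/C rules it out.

Principle C

The two coindexed NPs are *[Oliver₂'s client]₁* and *Samir₁*.
*Samir₁* is an R-expression. Principle C requires it to be free everywhere.
*[Oliver₂'s client]₁* c-commands it and carries the same index.
The R-expression is bound → Principle C violation.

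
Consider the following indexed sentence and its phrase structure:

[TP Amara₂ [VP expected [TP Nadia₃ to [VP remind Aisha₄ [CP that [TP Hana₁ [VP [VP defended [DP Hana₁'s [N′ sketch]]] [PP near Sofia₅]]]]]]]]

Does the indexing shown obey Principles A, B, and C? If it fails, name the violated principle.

The two coindexed NPs are *Hana₁* (the lower occurrence) and *Hana₁* (the higher occurrence).
*Hana₁* (the lower occurrence) is an R-expression. Principle C requires it to be free everywhere.
*Hana₁* (the higher occurrence) c-commands it and carries the same index.
The R-expression is bound → Principle C violation.

Principle C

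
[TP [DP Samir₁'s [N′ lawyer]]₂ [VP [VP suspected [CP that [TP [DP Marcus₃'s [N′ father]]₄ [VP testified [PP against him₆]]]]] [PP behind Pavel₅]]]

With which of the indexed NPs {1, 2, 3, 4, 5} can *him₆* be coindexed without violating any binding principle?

*him* is a pronoun, so Principle B applies: it must be free in its binding domain.
Binding domain of *him₆*: the embedded TP, whose subject is [Marcus₃'s father]₄.
*Samir₁* and the pronoun do not c-command one another → neither Principle B nor Principle C is at stake; coindexation permitted.
*[Samir₁'s lawyer]₂* c-commands the pronoun but from outside its binding domain, and is not c-commanded by it → coindexation permitted.
*Marcus₃* and the pronoun do not c-command one another → neither Principle B nor Principle C is at stake; coindexation permitted.
*[Marcus₃'s father]₄* c-commands the pronoun within its binding domain → coindexation would violate Principle B.
*Pavel₅* and the pronoun do not c-command one another → neither Principle B nor Principle C is at stake; coindexation permitted.

{1, 2, 3, 5}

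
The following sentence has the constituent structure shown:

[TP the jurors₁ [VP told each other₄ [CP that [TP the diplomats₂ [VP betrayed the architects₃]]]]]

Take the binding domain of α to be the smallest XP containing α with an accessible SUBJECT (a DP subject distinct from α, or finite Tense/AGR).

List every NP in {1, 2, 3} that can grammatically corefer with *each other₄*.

*each other* is an anaphor, so Principle A applies: it must be bound in its binding domain.
Binding domain of *each other₄*: the matrix TP, whose subject is the jurors₁.
*the jurors₁* c-commands the anaphor within its binding domain → licit binder.
*the diplomats₂* does not c-command the anaphor → cannot bind it.
*the architects₃* does not c-command the anaphor → cannot bind it.

{1}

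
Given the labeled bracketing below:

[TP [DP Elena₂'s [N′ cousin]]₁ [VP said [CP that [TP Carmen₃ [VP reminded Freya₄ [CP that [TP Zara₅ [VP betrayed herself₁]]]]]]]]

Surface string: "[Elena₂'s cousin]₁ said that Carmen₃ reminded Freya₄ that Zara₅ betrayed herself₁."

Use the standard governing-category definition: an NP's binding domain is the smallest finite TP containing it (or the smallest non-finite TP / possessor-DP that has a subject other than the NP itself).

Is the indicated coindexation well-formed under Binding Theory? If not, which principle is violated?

The two coindexed NPs are *[Elena₂'s cousin]₁* and *herself₁*.
*herself₁* is an anaphor. Principle A requires it to be bound within its binding domain — the embedded TP, whose subject is Zara₅.
Within that domain it is c-commanded by *Zara₅*, which does not share its index.
*[Elena₂'s cousin]₁* does c-command the anaphor, but from outside its binding domain.
The anaphor is unbound in its domain → Principle A violation.

Principle A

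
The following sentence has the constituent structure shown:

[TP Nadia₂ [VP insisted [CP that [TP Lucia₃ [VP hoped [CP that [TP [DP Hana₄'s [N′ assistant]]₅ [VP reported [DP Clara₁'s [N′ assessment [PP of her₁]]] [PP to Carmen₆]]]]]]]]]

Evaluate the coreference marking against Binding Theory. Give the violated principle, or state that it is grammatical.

Principle B

The two coindexed NPs are *Clara₁* and *her₁*.
*her₁* is a pronoun. Its binding domain is the possessed DP, whose subject is Clara₁.
*Clara₁* c-commands it within that domain and carries the same index.
The pronoun is locally bound → Principle B violation.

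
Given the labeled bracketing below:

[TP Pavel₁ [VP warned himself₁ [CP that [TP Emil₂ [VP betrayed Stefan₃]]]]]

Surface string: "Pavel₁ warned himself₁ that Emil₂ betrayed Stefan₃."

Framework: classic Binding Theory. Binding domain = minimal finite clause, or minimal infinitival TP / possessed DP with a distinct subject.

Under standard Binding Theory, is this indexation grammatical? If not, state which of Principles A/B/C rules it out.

grammatical

The two coindexed NPs are *Pavel₁* and *himself₁*.
*himself₁* is an anaphor; its binding domain is the matrix TP, whose subject is Pavel₁. *Pavel₁* c-commands it within that domain and shares its index, so Principle A is satisfied.
*Pavel₁* is an R-expression; *himself₁* does not c-command it, and no other NP shares its index, so Principle C is satisfied.
All principles are respected.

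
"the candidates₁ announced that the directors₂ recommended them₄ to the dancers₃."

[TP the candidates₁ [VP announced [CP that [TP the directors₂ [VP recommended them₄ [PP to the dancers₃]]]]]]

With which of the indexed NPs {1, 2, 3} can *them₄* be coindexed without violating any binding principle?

*them* is a pronoun, so Principle B applies: it must be free in its binding domain.
Binding domain of *them₄*: the embedded TP, whose subject is the directors₂.
*the candidates₁* c-commands the pronoun but from outside its binding domain, and is not c-commanded by it → coindexation permitted.
*the directors₂* c-commands the pronoun within its binding domain → coindexation would violate Principle B.
*the dancers₃*: the pronoun c-commands this R-expression → coindexation would violate Principle C on *the dancers₃*.

{1}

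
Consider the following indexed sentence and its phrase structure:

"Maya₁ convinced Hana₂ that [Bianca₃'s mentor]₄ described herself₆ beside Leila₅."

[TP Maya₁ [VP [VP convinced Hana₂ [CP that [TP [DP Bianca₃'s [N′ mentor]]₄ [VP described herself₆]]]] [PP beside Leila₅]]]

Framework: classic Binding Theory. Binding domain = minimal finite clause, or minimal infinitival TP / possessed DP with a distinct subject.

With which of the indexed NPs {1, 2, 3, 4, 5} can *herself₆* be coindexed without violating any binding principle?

*herself* is an anaphor, so Principle A applies: it must be bound in its binding domain.
Binding domain of *herself₆*: the embedded TP, whose subject is [Bianca₃'s mentor]₄.
*Maya₁* c-commands the anaphor but is outside its binding domain → cannot satisfy Principle A.
*Hana₂* c-commands the anaphor but is outside its binding domain → cannot satisfy Principle A.
*Bianca₃* does not c-command the anaphor → cannot bind it.
*[Bianca₃'s mentor]₄* c-commands the anaphor within its binding domain → licit binder.
*Leila₅* does not c-command the anaphor → cannot bind it.

{4}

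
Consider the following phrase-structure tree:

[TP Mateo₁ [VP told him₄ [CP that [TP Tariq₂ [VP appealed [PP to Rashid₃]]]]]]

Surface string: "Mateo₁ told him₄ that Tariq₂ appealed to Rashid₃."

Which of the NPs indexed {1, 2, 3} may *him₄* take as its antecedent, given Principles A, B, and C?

none

*him* is a pronoun, so Principle B applies: it must be free in its binding domain.
Binding domain of *him₄*: the matrix TP, whose subject is Mateo₁.
*Mateo₁* c-commands the pronoun within its binding domain → coindexation would violate Principle B.
*Tariq₂*: the pronoun c-commands this R-expression → coindexation would violate Principle C on *Tariq₂*.
*Rashid₃*: the pronoun c-commands this R-expression → coindexation would violate Principle C on *Rashid₃*.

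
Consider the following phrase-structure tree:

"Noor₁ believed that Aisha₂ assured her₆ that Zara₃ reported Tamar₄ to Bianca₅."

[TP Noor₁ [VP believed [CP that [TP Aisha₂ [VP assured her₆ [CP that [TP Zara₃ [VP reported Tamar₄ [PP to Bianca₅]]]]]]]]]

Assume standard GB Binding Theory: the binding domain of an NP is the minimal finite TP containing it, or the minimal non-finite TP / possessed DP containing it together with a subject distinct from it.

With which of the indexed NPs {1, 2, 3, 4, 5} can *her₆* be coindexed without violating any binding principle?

*her* is a pronoun, so Principle B applies: it must be free in its binding domain.
Binding domain of *her₆*: the embedded TP, whose subject is Aisha₂.
*Noor₁* c-commands the pronoun but from outside its binding domain, and is not c-commanded by it → coindexation permitted.
*Aisha₂* c-commands the pronoun within its binding domain → coindexation would violate Principle B.
*Zara₃*: the pronoun c-commands this R-expression → coindexation would violate Principle C on *Zara₃*.
*Tamar₄*: the pronoun c-commands this R-expression → coindexation would violate Principle C on *Tamar₄*.
*Bianca₅*: the pronoun c-commands this R-expression → coindexation would violate Principle C on *Bianca₅*.

{1}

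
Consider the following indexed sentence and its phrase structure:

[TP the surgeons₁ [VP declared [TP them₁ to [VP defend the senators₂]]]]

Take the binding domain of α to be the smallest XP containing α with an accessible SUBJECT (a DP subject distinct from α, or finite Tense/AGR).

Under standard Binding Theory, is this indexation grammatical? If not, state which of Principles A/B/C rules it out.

The two coindexed NPs are *the surgeons₁* and *them₁*.
*them₁* is a pronoun. Its binding domain is the matrix TP, whose subject is the surgeons₁.
*the surgeons₁* c-commands it within that domain and carries the same index.
The pronoun is locally bound → Principle B violation.

Principle B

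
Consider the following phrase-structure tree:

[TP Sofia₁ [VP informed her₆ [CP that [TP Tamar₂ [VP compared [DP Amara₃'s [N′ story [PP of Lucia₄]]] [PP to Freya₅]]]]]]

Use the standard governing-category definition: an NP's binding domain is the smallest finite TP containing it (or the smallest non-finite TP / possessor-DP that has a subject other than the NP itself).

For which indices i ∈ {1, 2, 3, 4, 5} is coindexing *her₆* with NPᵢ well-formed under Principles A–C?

*her* is a pronoun, so Principle B applies: it must be free in its binding domain.
Binding domain of *her₆*: the matrix TP, whose subject is Sofia₁.
*Sofia₁* c-commands the pronoun within its binding domain → coindexation would violate Principle B.
*Tamar₂*: the pronoun c-commands this R-expression → coindexation would violate Principle C on *Tamar₂*.
*Amara₃*: the pronoun c-commands this R-expression → coindexation would violate Principle C on *Amara₃*.
*Lucia₄*: the pronoun c-commands this R-expression → coindexation would violate Principle C on *Lucia₄*.
*Freya₅*: the pronoun c-commands this R-expression → coindexation would violate Principle C on *Freya₅*.

none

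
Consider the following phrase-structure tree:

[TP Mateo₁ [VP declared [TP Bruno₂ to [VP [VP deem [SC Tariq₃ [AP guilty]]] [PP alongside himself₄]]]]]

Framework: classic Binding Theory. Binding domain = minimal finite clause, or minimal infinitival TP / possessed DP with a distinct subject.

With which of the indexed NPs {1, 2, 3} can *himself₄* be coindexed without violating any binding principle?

*himself* is an anaphor, so Principle A applies: it must be bound in its binding domain.
Binding domain of *himself₄*: the embedded TP, whose subject is Bruno₂.
*Mateo₁* c-commands the anaphor but is outside its binding domain → cannot satisfy Principle A.
*Bruno₂* c-commands the anaphor within its binding domain → licit binder.
*Tariq₃* does not c-command the anaphor → cannot bind it.

{2}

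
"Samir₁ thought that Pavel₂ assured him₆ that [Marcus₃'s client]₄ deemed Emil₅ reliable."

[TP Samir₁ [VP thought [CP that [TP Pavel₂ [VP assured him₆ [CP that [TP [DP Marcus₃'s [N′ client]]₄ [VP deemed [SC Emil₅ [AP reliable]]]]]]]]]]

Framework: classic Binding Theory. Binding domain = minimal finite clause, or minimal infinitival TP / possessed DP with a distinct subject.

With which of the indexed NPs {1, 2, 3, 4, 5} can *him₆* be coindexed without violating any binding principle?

*him* is a pronoun, so Principle B applies: it must be free in its binding domain.
Binding domain of *him₆*: the embedded TP, whose subject is Pavel₂.
*Samir₁* c-commands the pronoun but from outside its binding domain, and is not c-commanded by it → coindexation permitted.
*Pavel₂* c-commands the pronoun within its binding domain → coindexation would violate Principle B.
*Marcus₃*: the pronoun c-commands this R-expression → coindexation would violate Principle C on *Marcus₃*.
*[Marcus₃'s client]₄*: the pronoun c-commands this R-expression → coindexation would violate Principle C on *[Marcus₃'s client]₄*.
*Emil₅*: the pronoun c-commands this R-expression → coindexation would violate Principle C on *Emil₅*.

{1}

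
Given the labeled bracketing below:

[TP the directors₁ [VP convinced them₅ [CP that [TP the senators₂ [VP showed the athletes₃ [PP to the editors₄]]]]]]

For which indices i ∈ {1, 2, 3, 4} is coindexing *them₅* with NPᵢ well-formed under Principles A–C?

none

*them* is a pronoun, so Principle B applies: it must be free in its binding domain.
Binding domain of *them₅*: the matrix TP, whose subject is the directors₁.
*the directors₁* c-commands the pronoun within its binding domain → coindexation would violate Principle B.
*the senators₂*: the pronoun c-commands this R-expression → coindexation would violate Principle C on *the senators₂*.
*the athletes₃*: the pronoun c-commands this R-expression → coindexation would violate Principle C on *the athletes₃*.
*the editors₄*: the pronoun c-commands this R-expression → coindexation would violate Principle C on *the editors₄*.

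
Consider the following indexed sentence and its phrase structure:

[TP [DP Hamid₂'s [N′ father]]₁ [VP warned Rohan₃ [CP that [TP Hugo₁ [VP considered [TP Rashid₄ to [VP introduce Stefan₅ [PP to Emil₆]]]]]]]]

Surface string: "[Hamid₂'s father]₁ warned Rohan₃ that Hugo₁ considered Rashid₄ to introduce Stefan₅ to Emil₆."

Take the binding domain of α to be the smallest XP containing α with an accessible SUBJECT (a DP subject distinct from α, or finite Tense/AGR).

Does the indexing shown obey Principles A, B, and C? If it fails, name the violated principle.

Principle C

The two coindexed NPs are *[Hamid₂'s father]₁* and *Hugo₁*.
*Hugo₁* is an R-expression. Principle C requires it to be free everywhere.
*[Hamid₂'s father]₁* c-commands it and carries the same index.
The R-expression is bound → Principle C violation.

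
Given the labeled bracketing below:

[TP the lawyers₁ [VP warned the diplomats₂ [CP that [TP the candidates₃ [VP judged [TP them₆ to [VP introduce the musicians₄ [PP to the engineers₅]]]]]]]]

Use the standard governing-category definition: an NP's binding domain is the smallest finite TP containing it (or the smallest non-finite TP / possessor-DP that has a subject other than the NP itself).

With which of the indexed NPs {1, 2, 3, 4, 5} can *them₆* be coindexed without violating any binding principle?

*them* is a pronoun, so Principle B applies: it must be free in its binding domain.
Binding domain of *them₆*: the embedded TP, whose subject is the candidates₃.
*the lawyers₁* c-commands the pronoun but from outside its binding domain, and is not c-commanded by it → coindexation permitted.
*the diplomats₂* c-commands the pronoun but from outside its binding domain, and is not c-commanded by it → coindexation permitted.
*the candidates₃* c-commands the pronoun within its binding domain → coindexation would violate Principle B.
*the musicians₄*: the pronoun c-commands this R-expression → coindexation would violate Principle C on *the musicians₄*.
*the engineers₅*: the pronoun c-commands this R-expression → coindexation would violate Principle C on *the engineers₅*.

{1, 2}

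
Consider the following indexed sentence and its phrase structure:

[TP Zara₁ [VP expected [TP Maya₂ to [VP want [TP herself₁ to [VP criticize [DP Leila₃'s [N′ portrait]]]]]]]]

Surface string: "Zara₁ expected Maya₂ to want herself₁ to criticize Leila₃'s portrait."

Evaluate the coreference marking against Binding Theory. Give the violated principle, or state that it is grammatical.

The two coindexed NPs are *Zara₁* and *herself₁*.
*herself₁* is an anaphor. Principle A requires it to be bound within its binding domain — the embedded TP, whose subject is Maya₂.
Within that domain it is c-commanded by *Maya₂*, which does not share its index.
*Zara₁* does c-command the anaphor, but from outside its binding domain.
The anaphor is unbound in its domain → Principle A violation.

Principle A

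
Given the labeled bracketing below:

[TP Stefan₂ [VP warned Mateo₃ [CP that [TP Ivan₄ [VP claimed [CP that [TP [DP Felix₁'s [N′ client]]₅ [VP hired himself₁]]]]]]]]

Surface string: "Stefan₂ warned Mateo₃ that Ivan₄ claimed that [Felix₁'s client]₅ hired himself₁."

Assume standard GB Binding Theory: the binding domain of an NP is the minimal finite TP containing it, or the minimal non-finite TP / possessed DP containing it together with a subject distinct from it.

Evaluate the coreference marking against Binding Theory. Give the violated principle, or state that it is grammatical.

The two coindexed NPs are *Felix₁* and *himself₁*.
*himself₁* is an anaphor. Principle A requires it to be bound within its binding domain — the embedded TP, whose subject is [Felix₁'s client]₅.
Within that domain it is c-commanded by *[Felix₁'s client]₅*, which does not share its index.
*Felix₁* does not c-command the anaphor at all.
The anaphor is unbound in its domain → Principle A violation.

Principle A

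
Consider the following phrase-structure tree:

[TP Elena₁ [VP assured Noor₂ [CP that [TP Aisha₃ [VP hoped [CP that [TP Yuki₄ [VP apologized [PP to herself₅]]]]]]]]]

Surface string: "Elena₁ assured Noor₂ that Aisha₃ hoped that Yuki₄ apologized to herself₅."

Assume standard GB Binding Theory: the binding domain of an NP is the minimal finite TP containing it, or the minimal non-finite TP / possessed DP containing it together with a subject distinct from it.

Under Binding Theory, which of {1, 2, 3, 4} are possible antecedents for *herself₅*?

*herself* is an anaphor, so Principle A applies: it must be bound in its binding domain.
Binding domain of *herself₅*: the embedded TP, whose subject is Yuki₄.
*Elena₁* c-commands the anaphor but is outside its binding domain → cannot satisfy Principle A.
*Noor₂* c-commands the anaphor but is outside its binding domain → cannot satisfy Principle A.
*Aisha₃* c-commands the anaphor but is outside its binding domain → cannot satisfy Principle A.
*Yuki₄* c-commands the anaphor within its binding domain → licit binder.

{4}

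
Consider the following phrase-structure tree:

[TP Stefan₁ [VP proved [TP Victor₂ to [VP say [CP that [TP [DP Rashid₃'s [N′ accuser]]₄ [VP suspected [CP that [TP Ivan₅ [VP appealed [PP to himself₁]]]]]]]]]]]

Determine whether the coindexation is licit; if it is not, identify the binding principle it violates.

Principle A

The two coindexed NPs are *Stefan₁* and *himself₁*.
*himself₁* is an anaphor. Principle A requires it to be bound within its binding domain — the embedded TP, whose subject is Ivan₅.
Within that domain it is c-commanded by *Ivan₅*, which does not share its index.
*Stefan₁* does c-command the anaphor, but from outside its binding domain.
The anaphor is unbound in its domain → Principle A violation.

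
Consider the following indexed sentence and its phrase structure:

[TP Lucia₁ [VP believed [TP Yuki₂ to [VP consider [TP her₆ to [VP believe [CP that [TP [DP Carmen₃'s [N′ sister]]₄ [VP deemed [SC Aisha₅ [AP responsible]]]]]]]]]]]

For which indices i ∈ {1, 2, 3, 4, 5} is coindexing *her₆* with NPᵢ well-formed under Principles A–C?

{1}

*her* is a pronoun, so Principle B applies: it must be free in its binding domain.
Binding domain of *her₆*: the embedded TP, whose subject is Yuki₂.
*Lucia₁* c-commands the pronoun but from outside its binding domain, and is not c-commanded by it → coindexation permitted.
*Yuki₂* c-commands the pronoun within its binding domain → coindexation would violate Principle B.
*Carmen₃*: the pronoun c-commands this R-expression → coindexation would violate Principle C on *Carmen₃*.
*[Carmen₃'s sister]₄*: the pronoun c-commands this R-expression → coindexation would violate Principle C on *[Carmen₃'s sister]₄*.
*Aisha₅*: the pronoun c-commands this R-expression → coindexation would violate Principle C on *Aisha₅*.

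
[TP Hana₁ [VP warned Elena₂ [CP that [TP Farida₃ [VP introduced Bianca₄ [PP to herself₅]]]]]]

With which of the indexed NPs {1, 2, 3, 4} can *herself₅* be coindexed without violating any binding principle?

*herself* is an anaphor, so Principle A applies: it must be bound in its binding domain.
Binding domain of *herself₅*: the embedded TP, whose subject is Farida₃.
*Hana₁* c-commands the anaphor but is outside its binding domain → cannot satisfy Principle A.
*Elena₂* c-commands the anaphor but is outside its binding domain → cannot satisfy Principle A.
*Farida₃* c-commands the anaphor within its binding domain → licit binder.
*Bianca₄* c-commands the anaphor within its binding domain → licit binder.

{3, 4}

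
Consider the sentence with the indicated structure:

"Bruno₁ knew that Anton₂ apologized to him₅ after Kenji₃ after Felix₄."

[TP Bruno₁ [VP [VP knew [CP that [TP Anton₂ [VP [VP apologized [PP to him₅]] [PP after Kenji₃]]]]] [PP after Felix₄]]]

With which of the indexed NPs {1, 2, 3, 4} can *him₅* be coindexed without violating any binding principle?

*him* is a pronoun, so Principle B applies: it must be free in its binding domain.
Binding domain of *him₅*: the embedded TP, whose subject is Anton₂.
*Bruno₁* c-commands the pronoun but from outside its binding domain, and is not c-commanded by it → coindexation permitted.
*Anton₂* c-commands the pronoun within its binding domain → coindexation would violate Principle B.
*Kenji₃* and the pronoun do not c-command one another → neither Principle B nor Principle C is at stake; coindexation permitted.
*Felix₄* and the pronoun do not c-command one another → neither Principle B nor Principle C is at stake; coindexation permitted.

{1, 3, 4}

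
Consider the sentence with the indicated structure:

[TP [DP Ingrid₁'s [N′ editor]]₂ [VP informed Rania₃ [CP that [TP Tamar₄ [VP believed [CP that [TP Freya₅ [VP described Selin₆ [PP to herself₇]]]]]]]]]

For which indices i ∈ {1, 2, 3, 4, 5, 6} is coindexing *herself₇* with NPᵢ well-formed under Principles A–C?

*herself* is an anaphor, so Principle A applies: it must be bound in its binding domain.
Binding domain of *herself₇*: the embedded TP, whose subject is Freya₅.
*Ingrid₁* does not c-command the anaphor → cannot bind it.
*[Ingrid₁'s editor]₂* c-commands the anaphor but is outside its binding domain → cannot satisfy Principle A.
*Rania₃* c-commands the anaphor but is outside its binding domain → cannot satisfy Principle A.
*Tamar₄* c-commands the anaphor but is outside its binding domain → cannot satisfy Principle A.
*Freya₅* c-commands the anaphor within its binding domain → licit binder.
*Selin₆* c-commands the anaphor within its binding domain → licit binder.

{5, 6}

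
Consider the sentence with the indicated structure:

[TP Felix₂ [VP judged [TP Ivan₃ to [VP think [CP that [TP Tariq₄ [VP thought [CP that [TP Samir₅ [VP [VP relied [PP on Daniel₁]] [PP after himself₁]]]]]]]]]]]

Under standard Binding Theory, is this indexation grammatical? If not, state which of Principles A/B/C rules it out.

The two coindexed NPs are *Daniel₁* and *himself₁*.
*himself₁* is an anaphor. Principle A requires it to be bound within its binding domain — the embedded TP, whose subject is Samir₅.
Within that domain it is c-commanded by *Samir₅*, which does not share its index.
*Daniel₁* does not c-command the anaphor at all.
The anaphor is unbound in its domain → Principle A violation.

Principle A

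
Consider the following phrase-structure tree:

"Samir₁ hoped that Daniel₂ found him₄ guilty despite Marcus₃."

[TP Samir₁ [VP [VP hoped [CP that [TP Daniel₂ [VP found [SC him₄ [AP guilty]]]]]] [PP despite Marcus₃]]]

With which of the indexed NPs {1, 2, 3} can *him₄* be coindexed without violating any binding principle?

*him* is a pronoun, so Principle B applies: it must be free in its binding domain.
Binding domain of *him₄*: the embedded TP, whose subject is Daniel₂.
*Samir₁* c-commands the pronoun but from outside its binding domain, and is not c-commanded by it → coindexation permitted.
*Daniel₂* c-commands the pronoun within its binding domain → coindexation would violate Principle B.
*Marcus₃* and the pronoun do not c-command one another → neither Principle B nor Principle C is at stake; coindexation permitted.

{1, 3}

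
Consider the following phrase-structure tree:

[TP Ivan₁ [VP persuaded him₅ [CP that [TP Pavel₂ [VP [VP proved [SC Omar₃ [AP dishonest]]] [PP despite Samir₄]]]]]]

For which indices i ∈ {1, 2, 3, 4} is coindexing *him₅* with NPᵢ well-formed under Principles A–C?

none

*him* is a pronoun, so Principle B applies: it must be free in its binding domain.
Binding domain of *him₅*: the matrix TP, whose subject is Ivan₁.
*Ivan₁* c-commands the pronoun within its binding domain → coindexation would violate Principle B.
*Pavel₂*: the pronoun c-commands this R-expression → coindexation would violate Principle C on *Pavel₂*.
*Omar₃*: the pronoun c-commands this R-expression → coindexation would violate Principle C on *Omar₃*.
*Samir₄*: the pronoun c-commands this R-expression → coindexation would violate Principle C on *Samir₄*.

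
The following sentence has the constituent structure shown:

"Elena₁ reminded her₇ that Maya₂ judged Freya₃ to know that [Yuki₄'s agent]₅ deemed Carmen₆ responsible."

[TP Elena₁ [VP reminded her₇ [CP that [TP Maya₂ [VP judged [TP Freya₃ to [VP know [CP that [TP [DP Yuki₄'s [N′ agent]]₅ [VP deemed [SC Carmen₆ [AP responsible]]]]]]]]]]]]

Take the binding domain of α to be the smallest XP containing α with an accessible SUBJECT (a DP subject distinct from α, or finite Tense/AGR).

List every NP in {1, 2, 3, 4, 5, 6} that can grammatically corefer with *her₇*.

none

*her* is a pronoun, so Principle B applies: it must be free in its binding domain.
Binding domain of *her₇*: the matrix TP, whose subject is Elena₁.
*Elena₁* c-commands the pronoun within its binding domain → coindexation would violate Principle B.
*Maya₂*: the pronoun c-commands this R-expression → coindexation would violate Principle C on *Maya₂*.
*Freya₃*: the pronoun c-commands this R-expression → coindexation would violate Principle C on *Freya₃*.
*Yuki₄*: the pronoun c-commands this R-expression → coindexation would violate Principle C on *Yuki₄*.
*[Yuki₄'s agent]₅*: the pronoun c-commands this R-expression → coindexation would violate Principle C on *[Yuki₄'s agent]₅*.
*Carmen₆*: the pronoun c-commands this R-expression → coindexation would violate Principle C on *Carmen₆*.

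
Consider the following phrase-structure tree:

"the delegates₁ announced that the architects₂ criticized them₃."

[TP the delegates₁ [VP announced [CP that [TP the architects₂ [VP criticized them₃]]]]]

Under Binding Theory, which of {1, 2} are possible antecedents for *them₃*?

{1}

*them* is a pronoun, so Principle B applies: it must be free in its binding domain.
Binding domain of *them₃*: the embedded TP, whose subject is the architects₂.
*the delegates₁* c-commands the pronoun but from outside its binding domain, and is not c-commanded by it → coindexation permitted.
*the architects₂* c-commands the pronoun within its binding domain → coindexation would violate Principle B.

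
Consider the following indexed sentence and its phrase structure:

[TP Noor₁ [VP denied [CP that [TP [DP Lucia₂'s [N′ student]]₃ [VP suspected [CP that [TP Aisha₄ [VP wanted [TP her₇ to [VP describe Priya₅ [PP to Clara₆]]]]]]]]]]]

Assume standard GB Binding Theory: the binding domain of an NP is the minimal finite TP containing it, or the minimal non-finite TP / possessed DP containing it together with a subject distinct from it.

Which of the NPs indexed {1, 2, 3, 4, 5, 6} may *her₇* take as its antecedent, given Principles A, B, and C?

{1, 2, 3}

*her* is a pronoun, so Principle B applies: it must be free in its binding domain.
Binding domain of *her₇*: the embedded TP, whose subject is Aisha₄.
*Noor₁* c-commands the pronoun but from outside its binding domain, and is not c-commanded by it → coindexation permitted.
*Lucia₂* and the pronoun do not c-command one another → neither Principle B nor Principle C is at stake; coindexation permitted.
*[Lucia₂'s student]₃* c-commands the pronoun but from outside its binding domain, and is not c-commanded by it → coindexation permitted.
*Aisha₄* c-commands the pronoun within its binding domain → coindexation would violate Principle B.
*Priya₅*: the pronoun c-commands this R-expression → coindexation would violate Principle C on *Priya₅*.
*Clara₆*: the pronoun c-commands this R-expression → coindexation would violate Principle C on *Clara₆*.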